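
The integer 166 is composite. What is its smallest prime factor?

2

166 is even: 2 divides it.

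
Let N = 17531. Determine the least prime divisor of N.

17531 is odd.
Digit sum 17, not divisible by 3.
Ends in 1: not divisible by 5.
7: 17531 = 7·2504 + 3
11: 17531 = 11·1593 + 8
13: 17531 = 13·1348 + 7
17: 17531 = 17·1031 + 4
19: 17531 = 19·922 + 13
23: 17531 = 23·762 + 5
29: 17531 = 29·604 + 15
31: 17531 = 31·565 + 16
37: 17531 = 37·473 + 30
41: 17531 = 41·427 + 24
43: 17531 = 43·407 + 30
47: 17531 = 47·373

47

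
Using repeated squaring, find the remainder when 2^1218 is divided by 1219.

785

2^1 ≡ 2 (mod 1219)
2^2 ≡ 2^2 = 4 ≡ 4 (mod 1219)
2^4 ≡ 4^2 = 16 ≡ 16 (mod 1219)
2^8 ≡ 16^2 = 256 ≡ 256 (mod 1219)
2^16 ≡ 256^2 = 65536 ≡ 929 (mod 1219)
2^32 ≡ 929^2 = 863041 ≡ 1208 (mod 1219)
2^64 ≡ 1208^2 = 1459264 ≡ 121 (mod 1219)
2^128 ≡ 121^2 = 14641 ≡ 13 (mod 1219)
2^256 ≡ 13^2 = 169 ≡ 169 (mod 1219)
2^512 ≡ 169^2 = 28561 ≡ 524 (mod 1219)
2^1024 ≡ 524^2 = 274576 ≡ 301 (mod 1219)
1218 = 1024 + 128 + 64 + 2 in binary powers of 2.
So 2^1218 ≡ 301 · 13 · 121 · 4 ≡ 785 (mod 1219).
Since 785 ≠ 1, base 2 is a Fermat witness: 1219 is composite.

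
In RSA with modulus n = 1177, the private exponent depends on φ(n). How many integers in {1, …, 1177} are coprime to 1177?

1060

Factor: 1177 = 11 · 107.
φ(1177) = (11−1) · (107−1) = 10 · 106 = 1060.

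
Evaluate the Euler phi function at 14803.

Factor: 14803 = 113 · 131.
φ(14803) = (113−1) · (131−1) = 112 · 130 = 14560.

14560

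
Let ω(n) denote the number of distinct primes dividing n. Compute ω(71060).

71060 = 2^2 · 17765
17765 = 5 · 3553
3553 = 11 · 323
323 = 17 · 19
71060 = 2^2 · 5 · 11 · 17 · 19, which has 5 distinct prime factors.

5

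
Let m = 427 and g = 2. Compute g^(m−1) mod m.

2^1 ≡ 2 (mod 427)
2^2 ≡ 2^2 = 4 ≡ 4 (mod 427)
2^4 ≡ 4^2 = 16 ≡ 16 (mod 427)
2^8 ≡ 16^2 = 256 ≡ 256 (mod 427)
2^16 ≡ 256^2 = 65536 ≡ 205 (mod 427)
2^32 ≡ 205^2 = 42025 ≡ 179 (mod 427)
2^64 ≡ 179^2 = 32041 ≡ 16 (mod 427)
2^128 ≡ 16^2 = 256 ≡ 256 (mod 427)
2^256 ≡ 256^2 = 65536 ≡ 205 (mod 427)
426 = 256 + 128 + 32 + 8 + 2 in binary powers of 2.
So 2^426 ≡ 205 · 256 · 179 · 256 · 4 ≡ 64 (mod 427).
Since 64 ≠ 1, base 2 is a Fermat witness: 427 is composite.

64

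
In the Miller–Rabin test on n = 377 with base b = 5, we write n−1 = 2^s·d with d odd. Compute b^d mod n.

377 − 1 = 376 = 2^3 · 47, so d = 47.
5^1 ≡ 5 (mod 377)
5^2 ≡ 5^2 = 25 ≡ 25 (mod 377)
5^4 ≡ 25^2 = 625 ≡ 248 (mod 377)
5^8 ≡ 248^2 = 61504 ≡ 53 (mod 377)
5^16 ≡ 53^2 = 2809 ≡ 170 (mod 377)
5^32 ≡ 170^2 = 28900 ≡ 248 (mod 377)
47 = 32 + 8 + 4 + 2 + 1 in binary powers of 2.
So 5^47 ≡ 248 · 53 · 248 · 25 · 5 ≡ 138 (mod 377).
Squaring chain: 138 → 194 → 313; never reaches −1, so base 5 is a Miller–Rabin witness that 377 is composite.

138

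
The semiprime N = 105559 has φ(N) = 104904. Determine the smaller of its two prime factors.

φ(n) = (p−1)(q−1) = n − (p+q) + 1, so p + q = 105559 − 104904 + 1 = 656.
p and q are the roots of t² − 656t + 105559 = 0.
Discriminant: 656² − 4·105559 = 430336 − 422236 = 8100; √8100 = 90.
q = (656 − 90)/2 = 283, p = (656 + 90)/2 = 373.
Check: 283 · 373 = 105559.

283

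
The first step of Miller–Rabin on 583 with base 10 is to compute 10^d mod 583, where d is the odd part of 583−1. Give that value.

307

583 − 1 = 582 = 2^1 · 291, so d = 291.
10^1 ≡ 10 (mod 583)
10^2 ≡ 10^2 = 100 ≡ 100 (mod 583)
10^4 ≡ 100^2 = 10000 ≡ 89 (mod 583)
10^8 ≡ 89^2 = 7921 ≡ 342 (mod 583)
10^16 ≡ 342^2 = 116964 ≡ 364 (mod 583)
10^32 ≡ 364^2 = 132496 ≡ 155 (mod 583)
10^64 ≡ 155^2 = 24025 ≡ 122 (mod 583)
10^128 ≡ 122^2 = 14884 ≡ 309 (mod 583)
10^256 ≡ 309^2 = 95481 ≡ 452 (mod 583)
291 = 256 + 32 + 2 + 1 in binary powers of 2.
So 10^291 ≡ 452 · 155 · 100 · 10 ≡ 307 (mod 583).
Squaring chain: 307; never reaches −1, so base 10 is a Miller–Rabin witness that 583 is composite.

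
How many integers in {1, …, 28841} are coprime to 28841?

28500

Factor: 28841 = 151 · 191.
φ(28841) = (151−1) · (191−1) = 150 · 190 = 28500.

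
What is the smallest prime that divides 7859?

7859 is odd.
Digit sum 29, not divisible by 3.
Ends in 9: not divisible by 5.
7: 7859 = 7·1122 + 5
11: 7859 = 11·714 + 5
13: 7859 = 13·604 + 7
17: 7859 = 17·462 + 5
19: 7859 = 19·413 + 12
23: 7859 = 23·341 + 16
29: 7859 = 29·271

29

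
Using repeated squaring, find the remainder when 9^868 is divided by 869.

9^1 ≡ 9 (mod 869)
9^2 ≡ 9^2 = 81 ≡ 81 (mod 869)
9^4 ≡ 81^2 = 6561 ≡ 478 (mod 869)
9^8 ≡ 478^2 = 228484 ≡ 806 (mod 869)
9^16 ≡ 806^2 = 649636 ≡ 493 (mod 869)
9^32 ≡ 493^2 = 243049 ≡ 598 (mod 869)
9^64 ≡ 598^2 = 357604 ≡ 445 (mod 869)
9^128 ≡ 445^2 = 198025 ≡ 762 (mod 869)
9^256 ≡ 762^2 = 580644 ≡ 152 (mod 869)
9^512 ≡ 152^2 = 23104 ≡ 510 (mod 869)
868 = 512 + 256 + 64 + 32 + 4 in binary powers of 2.
So 9^868 ≡ 510 · 152 · 445 · 598 · 478 ≡ 190 (mod 869).
Since 190 ≠ 1, base 9 is a Fermat witness: 869 is composite.

190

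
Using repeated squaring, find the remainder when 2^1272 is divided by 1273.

1246

2^1 ≡ 2 (mod 1273)
2^2 ≡ 2^2 = 4 ≡ 4 (mod 1273)
2^4 ≡ 4^2 = 16 ≡ 16 (mod 1273)
2^8 ≡ 16^2 = 256 ≡ 256 (mod 1273)
2^16 ≡ 256^2 = 65536 ≡ 613 (mod 1273)
2^32 ≡ 613^2 = 375769 ≡ 234 (mod 1273)
2^64 ≡ 234^2 = 54756 ≡ 17 (mod 1273)
2^128 ≡ 17^2 = 289 ≡ 289 (mod 1273)
2^256 ≡ 289^2 = 83521 ≡ 776 (mod 1273)
2^512 ≡ 776^2 = 602176 ≡ 47 (mod 1273)
2^1024 ≡ 47^2 = 2209 ≡ 936 (mod 1273)
1272 = 1024 + 128 + 64 + 32 + 16 + 8 in binary powers of 2.
So 2^1272 ≡ 936 · 289 · 17 · 234 · 613 · 256 ≡ 1246 (mod 1273).
Since 1246 ≠ 1, base 2 is a Fermat witness: 1273 is composite.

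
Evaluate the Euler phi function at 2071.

1944

Factor: 2071 = 19 · 109.
φ(2071) = (19−1) · (109−1) = 18 · 108 = 1944.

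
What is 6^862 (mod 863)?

1

6^1 ≡ 6 (mod 863)
6^2 ≡ 6^2 = 36 ≡ 36 (mod 863)
6^4 ≡ 36^2 = 1296 ≡ 433 (mod 863)
6^8 ≡ 433^2 = 187489 ≡ 218 (mod 863)
6^16 ≡ 218^2 = 47524 ≡ 59 (mod 863)
6^32 ≡ 59^2 = 3481 ≡ 29 (mod 863)
6^64 ≡ 29^2 = 841 ≡ 841 (mod 863)
6^128 ≡ 841^2 = 707281 ≡ 484 (mod 863)
6^256 ≡ 484^2 = 234256 ≡ 383 (mod 863)
6^512 ≡ 383^2 = 146689 ≡ 842 (mod 863)
862 = 512 + 256 + 64 + 16 + 8 + 4 + 2 in binary powers of 2.
So 6^862 ≡ 842 · 383 · 841 · 59 · 218 · 433 · 36 ≡ 1 (mod 863).
Since the result is 1, base 6 gives no evidence that 863 is composite.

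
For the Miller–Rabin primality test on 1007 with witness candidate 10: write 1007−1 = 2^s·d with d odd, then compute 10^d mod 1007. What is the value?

876

1007 − 1 = 1006 = 2^1 · 503, so d = 503.
10^1 ≡ 10 (mod 1007)
10^2 ≡ 10^2 = 100 ≡ 100 (mod 1007)
10^4 ≡ 100^2 = 10000 ≡ 937 (mod 1007)
10^8 ≡ 937^2 = 877969 ≡ 872 (mod 1007)
10^16 ≡ 872^2 = 760384 ≡ 99 (mod 1007)
10^32 ≡ 99^2 = 9801 ≡ 738 (mod 1007)
10^64 ≡ 738^2 = 544644 ≡ 864 (mod 1007)
10^128 ≡ 864^2 = 746496 ≡ 309 (mod 1007)
10^256 ≡ 309^2 = 95481 ≡ 823 (mod 1007)
503 = 256 + 128 + 64 + 32 + 16 + 4 + 2 + 1 in binary powers of 2.
So 10^503 ≡ 823 · 309 · 864 · 738 · 99 · 937 · 100 · 10 ≡ 876 (mod 1007).
Squaring chain: 876; never reaches −1, so base 10 is a Miller–Rabin witness that 1007 is composite.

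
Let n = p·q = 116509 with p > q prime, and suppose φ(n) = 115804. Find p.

443

φ(n) = (p−1)(q−1) = n − (p+q) + 1, so p + q = 116509 − 115804 + 1 = 706.
p and q are the roots of t² − 706t + 116509 = 0.
Discriminant: 706² − 4·116509 = 498436 − 466036 = 32400; √32400 = 180.
q = (706 − 180)/2 = 263, p = (706 + 180)/2 = 443.
Check: 263 · 443 = 116509.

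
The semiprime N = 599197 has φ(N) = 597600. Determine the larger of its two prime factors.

997

φ(n) = (p−1)(q−1) = n − (p+q) + 1, so p + q = 599197 − 597600 + 1 = 1598.
p and q are the roots of t² − 1598t + 599197 = 0.
Discriminant: 1598² − 4·599197 = 2553604 − 2396788 = 156816; √156816 = 396.
q = (1598 − 396)/2 = 601, p = (1598 + 396)/2 = 997.
Check: 601 · 997 = 599197.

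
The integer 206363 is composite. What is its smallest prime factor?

206363 is odd.
Digit sum 20, not divisible by 3.
Ends in 3: not divisible by 5.
7: 206363 = 7·29480 + 3
11: 206363 = 11·18760 + 3
13: 206363 = 13·15874 + 1
17: 206363 = 17·12139

17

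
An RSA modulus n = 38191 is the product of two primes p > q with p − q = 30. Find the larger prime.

Since p = q + 30, we have 38191 = q(q + 30), so q² + 30q − 38191 = 0.
Discriminant: 30² + 4·38191 = 900 + 152764 = 153664; √153664 = 392.
q = (−30 + 392)/2 = 181, and p = q + 30 = 211.
Check: 181 · 211 = 38191.

211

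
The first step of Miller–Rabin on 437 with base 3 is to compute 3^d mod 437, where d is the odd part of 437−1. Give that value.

437 − 1 = 436 = 2^2 · 109, so d = 109.
3^1 ≡ 3 (mod 437)
3^2 ≡ 3^2 = 9 ≡ 9 (mod 437)
3^4 ≡ 9^2 = 81 ≡ 81 (mod 437)
3^8 ≡ 81^2 = 6561 ≡ 6 (mod 437)
3^16 ≡ 6^2 = 36 ≡ 36 (mod 437)
3^32 ≡ 36^2 = 1296 ≡ 422 (mod 437)
3^64 ≡ 422^2 = 178084 ≡ 225 (mod 437)
109 = 64 + 32 + 8 + 4 + 1 in binary powers of 2.
So 3^109 ≡ 225 · 422 · 6 · 81 · 3 ≡ 307 (mod 437).
Squaring chain: 307 → 294; never reaches −1, so base 3 is a Miller–Rabin witness that 437 is composite.

307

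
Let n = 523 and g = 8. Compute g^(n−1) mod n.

8^1 ≡ 8 (mod 523)
8^2 ≡ 8^2 = 64 ≡ 64 (mod 523)
8^4 ≡ 64^2 = 4096 ≡ 435 (mod 523)
8^8 ≡ 435^2 = 189225 ≡ 422 (mod 523)
8^16 ≡ 422^2 = 178084 ≡ 264 (mod 523)
8^32 ≡ 264^2 = 69696 ≡ 137 (mod 523)
8^64 ≡ 137^2 = 18769 ≡ 464 (mod 523)
8^128 ≡ 464^2 = 215296 ≡ 343 (mod 523)
8^256 ≡ 343^2 = 117649 ≡ 497 (mod 523)
8^512 ≡ 497^2 = 247009 ≡ 153 (mod 523)
522 = 512 + 8 + 2 in binary powers of 2.
So 8^522 ≡ 153 · 422 · 64 ≡ 1 (mod 523).
Since the result is 1, base 8 gives no evidence that 523 is composite.

1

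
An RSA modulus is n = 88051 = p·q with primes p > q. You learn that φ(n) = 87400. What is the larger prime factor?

φ(n) = (p−1)(q−1) = n − (p+q) + 1, so p + q = 88051 − 87400 + 1 = 652.
p and q are the roots of t² − 652t + 88051 = 0.
Discriminant: 652² − 4·88051 = 425104 − 352204 = 72900; √72900 = 270.
q = (652 − 270)/2 = 191, p = (652 + 270)/2 = 461.
Check: 191 · 461 = 88051.

461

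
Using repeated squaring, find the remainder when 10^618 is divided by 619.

1

10^1 ≡ 10 (mod 619)
10^2 ≡ 10^2 = 100 ≡ 100 (mod 619)
10^4 ≡ 100^2 = 10000 ≡ 96 (mod 619)
10^8 ≡ 96^2 = 9216 ≡ 550 (mod 619)
10^16 ≡ 550^2 = 302500 ≡ 428 (mod 619)
10^32 ≡ 428^2 = 183184 ≡ 579 (mod 619)
10^64 ≡ 579^2 = 335241 ≡ 362 (mod 619)
10^128 ≡ 362^2 = 131044 ≡ 435 (mod 619)
10^256 ≡ 435^2 = 189225 ≡ 430 (mod 619)
10^512 ≡ 430^2 = 184900 ≡ 438 (mod 619)
618 = 512 + 64 + 32 + 8 + 2 in binary powers of 2.
So 10^618 ≡ 438 · 362 · 579 · 550 · 100 ≡ 1 (mod 619).
Since the result is 1, base 10 gives no evidence that 619 is composite.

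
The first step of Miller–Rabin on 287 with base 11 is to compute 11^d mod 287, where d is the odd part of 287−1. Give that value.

287 − 1 = 286 = 2^1 · 143, so d = 143.
11^1 ≡ 11 (mod 287)
11^2 ≡ 11^2 = 121 ≡ 121 (mod 287)
11^4 ≡ 121^2 = 14641 ≡ 4 (mod 287)
11^8 ≡ 4^2 = 16 ≡ 16 (mod 287)
11^16 ≡ 16^2 = 256 ≡ 256 (mod 287)
11^32 ≡ 256^2 = 65536 ≡ 100 (mod 287)
11^64 ≡ 100^2 = 10000 ≡ 242 (mod 287)
11^128 ≡ 242^2 = 58564 ≡ 16 (mod 287)
143 = 128 + 8 + 4 + 2 + 1 in binary powers of 2.
So 11^143 ≡ 16 · 16 · 4 · 121 · 11 ≡ 268 (mod 287).
Squaring chain: 268; never reaches −1, so base 11 is a Miller–Rabin witness that 287 is composite.

268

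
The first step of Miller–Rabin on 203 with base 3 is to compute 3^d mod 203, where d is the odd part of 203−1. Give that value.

89

203 − 1 = 202 = 2^1 · 101, so d = 101.
3^1 ≡ 3 (mod 203)
3^2 ≡ 3^2 = 9 ≡ 9 (mod 203)
3^4 ≡ 9^2 = 81 ≡ 81 (mod 203)
3^8 ≡ 81^2 = 6561 ≡ 65 (mod 203)
3^16 ≡ 65^2 = 4225 ≡ 165 (mod 203)
3^32 ≡ 165^2 = 27225 ≡ 23 (mod 203)
3^64 ≡ 23^2 = 529 ≡ 123 (mod 203)
101 = 64 + 32 + 4 + 1 in binary powers of 2.
So 3^101 ≡ 123 · 23 · 81 · 3 ≡ 89 (mod 203).
Squaring chain: 89; never reaches −1, so base 3 is a Miller–Rabin witness that 203 is composite.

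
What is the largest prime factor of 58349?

58349 = 19 · 3071
3071 = 37 · 83
83 is prime.
So 58349 = 19 · 37 · 83; the largest prime factor is 83.

83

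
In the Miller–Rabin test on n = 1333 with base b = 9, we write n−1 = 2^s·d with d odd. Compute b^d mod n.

1225

1333 − 1 = 1332 = 2^2 · 333, so d = 333.
9^1 ≡ 9 (mod 1333)
9^2 ≡ 9^2 = 81 ≡ 81 (mod 1333)
9^4 ≡ 81^2 = 6561 ≡ 1229 (mod 1333)
9^8 ≡ 1229^2 = 1510441 ≡ 152 (mod 1333)
9^16 ≡ 152^2 = 23104 ≡ 443 (mod 1333)
9^32 ≡ 443^2 = 196249 ≡ 298 (mod 1333)
9^64 ≡ 298^2 = 88804 ≡ 826 (mod 1333)
9^128 ≡ 826^2 = 682276 ≡ 1113 (mod 1333)
9^256 ≡ 1113^2 = 1238769 ≡ 412 (mod 1333)
333 = 256 + 64 + 8 + 4 + 1 in binary powers of 2.
So 9^333 ≡ 412 · 826 · 152 · 1229 · 9 ≡ 1225 (mod 1333).
Squaring chain: 1225 → 1000; never reaches −1, so base 9 is a Miller–Rabin witness that 1333 is composite.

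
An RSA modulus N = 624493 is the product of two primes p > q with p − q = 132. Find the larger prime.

859

Since p = q + 132, we have 624493 = q(q + 132), so q² + 132q − 624493 = 0.
Discriminant: 132² + 4·624493 = 17424 + 2497972 = 2515396; √2515396 = 1586.
q = (−132 + 1586)/2 = 727, and p = q + 132 = 859.
Check: 727 · 859 = 624493.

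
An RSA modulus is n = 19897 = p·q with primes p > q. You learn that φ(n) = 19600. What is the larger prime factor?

197

φ(n) = (p−1)(q−1) = n − (p+q) + 1, so p + q = 19897 − 19600 + 1 = 298.
p and q are the roots of t² − 298t + 19897 = 0.
Discriminant: 298² − 4·19897 = 88804 − 79588 = 9216; √9216 = 96.
q = (298 − 96)/2 = 101, p = (298 + 96)/2 = 197.
Check: 101 · 197 = 19897.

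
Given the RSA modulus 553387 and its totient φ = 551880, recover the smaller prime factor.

φ(n) = (p−1)(q−1) = n − (p+q) + 1, so p + q = 553387 − 551880 + 1 = 1508.
p and q are the roots of t² − 1508t + 553387 = 0.
Discriminant: 1508² − 4·553387 = 2274064 − 2213548 = 60516; √60516 = 246.
q = (1508 − 246)/2 = 631, p = (1508 + 246)/2 = 877.
Check: 631 · 877 = 553387.

631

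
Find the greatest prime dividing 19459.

19459 = 11 · 1769
1769 = 29 · 61
61 is prime.
So 19459 = 11 · 29 · 61; the largest prime factor is 61.

61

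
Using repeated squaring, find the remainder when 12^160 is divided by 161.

9

12^1 ≡ 12 (mod 161)
12^2 ≡ 12^2 = 144 ≡ 144 (mod 161)
12^4 ≡ 144^2 = 20736 ≡ 128 (mod 161)
12^8 ≡ 128^2 = 16384 ≡ 123 (mod 161)
12^16 ≡ 123^2 = 15129 ≡ 156 (mod 161)
12^32 ≡ 156^2 = 24336 ≡ 25 (mod 161)
12^64 ≡ 25^2 = 625 ≡ 142 (mod 161)
12^128 ≡ 142^2 = 20164 ≡ 39 (mod 161)
160 = 128 + 32 in binary powers of 2.
So 12^160 ≡ 39 · 25 ≡ 9 (mod 161).
Since 9 ≠ 1, base 12 is a Fermat witness: 161 is composite.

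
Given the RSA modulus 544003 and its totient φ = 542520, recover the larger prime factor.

823

φ(n) = (p−1)(q−1) = n − (p+q) + 1, so p + q = 544003 − 542520 + 1 = 1484.
p and q are the roots of t² − 1484t + 544003 = 0.
Discriminant: 1484² − 4·544003 = 2202256 − 2176012 = 26244; √26244 = 162.
q = (1484 − 162)/2 = 661, p = (1484 + 162)/2 = 823.
Check: 661 · 823 = 544003.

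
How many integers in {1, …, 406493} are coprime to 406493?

Factor: 406493 = 29 · 107 · 131.
φ(406493) = (29−1) · (107−1) · (131−1) = 28 · 106 · 130 = 385840.

385840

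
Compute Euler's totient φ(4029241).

3951360

Factor: 4029241 = 113 · 181 · 197.
φ(4029241) = (113−1) · (181−1) · (197−1) = 112 · 180 · 196 = 3951360.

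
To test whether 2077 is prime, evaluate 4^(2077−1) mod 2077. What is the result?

1027

4^1 ≡ 4 (mod 2077)
4^2 ≡ 4^2 = 16 ≡ 16 (mod 2077)
4^4 ≡ 16^2 = 256 ≡ 256 (mod 2077)
4^8 ≡ 256^2 = 65536 ≡ 1149 (mod 2077)
4^16 ≡ 1149^2 = 1320201 ≡ 1306 (mod 2077)
4^32 ≡ 1306^2 = 1705636 ≡ 419 (mod 2077)
4^64 ≡ 419^2 = 175561 ≡ 1093 (mod 2077)
4^128 ≡ 1093^2 = 1194649 ≡ 374 (mod 2077)
4^256 ≡ 374^2 = 139876 ≡ 717 (mod 2077)
4^512 ≡ 717^2 = 514089 ≡ 1070 (mod 2077)
4^1024 ≡ 1070^2 = 1144900 ≡ 473 (mod 2077)
4^2048 ≡ 473^2 = 223729 ≡ 1490 (mod 2077)
2076 = 2048 + 16 + 8 + 4 in binary powers of 2.
So 4^2076 ≡ 1490 · 1306 · 1149 · 256 ≡ 1027 (mod 2077).
Since 1027 ≠ 1, base 4 is a Fermat witness: 2077 is composite.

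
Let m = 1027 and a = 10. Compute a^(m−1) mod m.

482

10^1 ≡ 10 (mod 1027)
10^2 ≡ 10^2 = 100 ≡ 100 (mod 1027)
10^4 ≡ 100^2 = 10000 ≡ 757 (mod 1027)
10^8 ≡ 757^2 = 573049 ≡ 1010 (mod 1027)
10^16 ≡ 1010^2 = 1020100 ≡ 289 (mod 1027)
10^32 ≡ 289^2 = 83521 ≡ 334 (mod 1027)
10^64 ≡ 334^2 = 111556 ≡ 640 (mod 1027)
10^128 ≡ 640^2 = 409600 ≡ 854 (mod 1027)
10^256 ≡ 854^2 = 729316 ≡ 146 (mod 1027)
10^512 ≡ 146^2 = 21316 ≡ 776 (mod 1027)
10^1024 ≡ 776^2 = 602176 ≡ 354 (mod 1027)
1026 = 1024 + 2 in binary powers of 2.
So 10^1026 ≡ 354 · 100 ≡ 482 (mod 1027).
Since 482 ≠ 1, base 10 is a Fermat witness: 1027 is composite.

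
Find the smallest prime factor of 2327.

13

2327 is odd.
Digit sum 14, not divisible by 3.
Ends in 7: not divisible by 5.
7: 2327 = 7·332 + 3
11: 2327 = 11·211 + 6
13: 2327 = 13·179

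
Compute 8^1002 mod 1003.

812

8^1 ≡ 8 (mod 1003)
8^2 ≡ 8^2 = 64 ≡ 64 (mod 1003)
8^4 ≡ 64^2 = 4096 ≡ 84 (mod 1003)
8^8 ≡ 84^2 = 7056 ≡ 35 (mod 1003)
8^16 ≡ 35^2 = 1225 ≡ 222 (mod 1003)
8^32 ≡ 222^2 = 49284 ≡ 137 (mod 1003)
8^64 ≡ 137^2 = 18769 ≡ 715 (mod 1003)
8^128 ≡ 715^2 = 511225 ≡ 698 (mod 1003)
8^256 ≡ 698^2 = 487204 ≡ 749 (mod 1003)
8^512 ≡ 749^2 = 561001 ≡ 324 (mod 1003)
1002 = 512 + 256 + 128 + 64 + 32 + 8 + 2 in binary powers of 2.
So 8^1002 ≡ 324 · 749 · 698 · 715 · 137 · 35 · 64 ≡ 812 (mod 1003).
Since 812 ≠ 1, base 8 is a Fermat witness: 1003 is composite.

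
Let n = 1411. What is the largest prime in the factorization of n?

83

1411 = 17 · 83
83 is prime.
So 1411 = 17 · 83; the largest prime factor is 83.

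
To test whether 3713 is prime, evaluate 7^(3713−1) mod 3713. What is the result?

2086

7^1 ≡ 7 (mod 3713)
7^2 ≡ 7^2 = 49 ≡ 49 (mod 3713)
7^4 ≡ 49^2 = 2401 ≡ 2401 (mod 3713)
7^8 ≡ 2401^2 = 5764801 ≡ 2225 (mod 3713)
7^16 ≡ 2225^2 = 4950625 ≡ 1196 (mod 3713)
7^32 ≡ 1196^2 = 1430416 ≡ 911 (mod 3713)
7^64 ≡ 911^2 = 829921 ≡ 1922 (mod 3713)
7^128 ≡ 1922^2 = 3694084 ≡ 3362 (mod 3713)
7^256 ≡ 3362^2 = 11303044 ≡ 672 (mod 3713)
7^512 ≡ 672^2 = 451584 ≡ 2311 (mod 3713)
7^1024 ≡ 2311^2 = 5340721 ≡ 1427 (mod 3713)
7^2048 ≡ 1427^2 = 2036329 ≡ 1605 (mod 3713)
3712 = 2048 + 1024 + 512 + 128 in binary powers of 2.
So 7^3712 ≡ 1605 · 1427 · 2311 · 3362 ≡ 2086 (mod 3713).
Since 2086 ≠ 1, base 7 is a Fermat witness: 3713 is composite.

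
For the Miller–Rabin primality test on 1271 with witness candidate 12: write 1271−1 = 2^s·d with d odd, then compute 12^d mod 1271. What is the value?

1271 − 1 = 1270 = 2^1 · 635, so d = 635.
12^1 ≡ 12 (mod 1271)
12^2 ≡ 12^2 = 144 ≡ 144 (mod 1271)
12^4 ≡ 144^2 = 20736 ≡ 400 (mod 1271)
12^8 ≡ 400^2 = 160000 ≡ 1125 (mod 1271)
12^16 ≡ 1125^2 = 1265625 ≡ 980 (mod 1271)
12^32 ≡ 980^2 = 960400 ≡ 795 (mod 1271)
12^64 ≡ 795^2 = 632025 ≡ 338 (mod 1271)
12^128 ≡ 338^2 = 114244 ≡ 1125 (mod 1271)
12^256 ≡ 1125^2 = 1265625 ≡ 980 (mod 1271)
12^512 ≡ 980^2 = 960400 ≡ 795 (mod 1271)
635 = 512 + 64 + 32 + 16 + 8 + 2 + 1 in binary powers of 2.
So 12^635 ≡ 795 · 338 · 795 · 980 · 1125 · 144 · 12 ≡ 1080 (mod 1271).
Squaring chain: 1080; never reaches −1, so base 12 is a Miller–Rabin witness that 1271 is composite.

1080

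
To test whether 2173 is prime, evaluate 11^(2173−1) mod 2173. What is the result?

1950

11^1 ≡ 11 (mod 2173)
11^2 ≡ 11^2 = 121 ≡ 121 (mod 2173)
11^4 ≡ 121^2 = 14641 ≡ 1603 (mod 2173)
11^8 ≡ 1603^2 = 2569609 ≡ 1123 (mod 2173)
11^16 ≡ 1123^2 = 1261129 ≡ 789 (mod 2173)
11^32 ≡ 789^2 = 622521 ≡ 1043 (mod 2173)
11^64 ≡ 1043^2 = 1087849 ≡ 1349 (mod 2173)
11^128 ≡ 1349^2 = 1819801 ≡ 1000 (mod 2173)
11^256 ≡ 1000^2 = 1000000 ≡ 420 (mod 2173)
11^512 ≡ 420^2 = 176400 ≡ 387 (mod 2173)
11^1024 ≡ 387^2 = 149769 ≡ 2005 (mod 2173)
11^2048 ≡ 2005^2 = 4020025 ≡ 2148 (mod 2173)
2172 = 2048 + 64 + 32 + 16 + 8 + 4 in binary powers of 2.
So 11^2172 ≡ 2148 · 1349 · 1043 · 789 · 1123 · 1603 ≡ 1950 (mod 2173).
Since 1950 ≠ 1, base 11 is a Fermat witness: 2173 is composite.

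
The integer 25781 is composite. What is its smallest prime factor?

7

25781 is odd.
Digit sum 23, not divisible by 3.
Ends in 1: not divisible by 5.
7: 25781 = 7·3683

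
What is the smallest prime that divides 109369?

109369 is odd.
Digit sum 28, not divisible by 3.
Ends in 9: not divisible by 5.
7: 109369 = 7·15624 + 1
11: 109369 = 11·9942 + 7
13: 109369 = 13·8413

13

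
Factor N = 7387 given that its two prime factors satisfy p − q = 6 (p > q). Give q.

Since p = q + 6, we have 7387 = q(q + 6), so q² + 6q − 7387 = 0.
Discriminant: 6² + 4·7387 = 36 + 29548 = 29584; √29584 = 172.
q = (−6 + 172)/2 = 83, and p = q + 6 = 89.
Check: 83 · 89 = 7387.

83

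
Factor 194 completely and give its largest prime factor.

194 = 2 · 97
97 is prime.
So 194 = 2 · 97; the largest prime factor is 97.

97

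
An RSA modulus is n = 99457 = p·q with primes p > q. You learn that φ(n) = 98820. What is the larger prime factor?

367

φ(n) = (p−1)(q−1) = n − (p+q) + 1, so p + q = 99457 − 98820 + 1 = 638.
p and q are the roots of t² − 638t + 99457 = 0.
Discriminant: 638² − 4·99457 = 407044 − 397828 = 9216; √9216 = 96.
q = (638 − 96)/2 = 271, p = (638 + 96)/2 = 367.
Check: 271 · 367 = 99457.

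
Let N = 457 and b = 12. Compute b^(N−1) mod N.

1

12^1 ≡ 12 (mod 457)
12^2 ≡ 12^2 = 144 ≡ 144 (mod 457)
12^4 ≡ 144^2 = 20736 ≡ 171 (mod 457)
12^8 ≡ 171^2 = 29241 ≡ 450 (mod 457)
12^16 ≡ 450^2 = 202500 ≡ 49 (mod 457)
12^32 ≡ 49^2 = 2401 ≡ 116 (mod 457)
12^64 ≡ 116^2 = 13456 ≡ 203 (mod 457)
12^128 ≡ 203^2 = 41209 ≡ 79 (mod 457)
12^256 ≡ 79^2 = 6241 ≡ 300 (mod 457)
456 = 256 + 128 + 64 + 8 in binary powers of 2.
So 12^456 ≡ 300 · 79 · 203 · 450 ≡ 1 (mod 457).
Since the result is 1, base 12 gives no evidence that 457 is composite.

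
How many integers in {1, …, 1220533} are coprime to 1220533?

1183200

Factor: 1220533 = 59 · 137 · 151.
φ(1220533) = (59−1) · (137−1) · (151−1) = 58 · 136 · 150 = 1183200.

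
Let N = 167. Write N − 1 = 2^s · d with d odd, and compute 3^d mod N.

167 − 1 = 166 = 2^1 · 83, so d = 83.
3^1 ≡ 3 (mod 167)
3^2 ≡ 3^2 = 9 ≡ 9 (mod 167)
3^4 ≡ 9^2 = 81 ≡ 81 (mod 167)
3^8 ≡ 81^2 = 6561 ≡ 48 (mod 167)
3^16 ≡ 48^2 = 2304 ≡ 133 (mod 167)
3^32 ≡ 133^2 = 17689 ≡ 154 (mod 167)
3^64 ≡ 154^2 = 23716 ≡ 2 (mod 167)
83 = 64 + 16 + 2 + 1 in binary powers of 2.
So 3^83 ≡ 2 · 133 · 9 · 3 ≡ 1 (mod 167).
Since 3^d ≡ 1 (mod 167), base 3 does not prove 167 composite.

1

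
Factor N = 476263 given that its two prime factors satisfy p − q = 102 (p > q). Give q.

641

Since p = q + 102, we have 476263 = q(q + 102), so q² + 102q − 476263 = 0.
Discriminant: 102² + 4·476263 = 10404 + 1905052 = 1915456; √1915456 = 1384.
q = (−102 + 1384)/2 = 641, and p = q + 102 = 743.
Check: 641 · 743 = 476263.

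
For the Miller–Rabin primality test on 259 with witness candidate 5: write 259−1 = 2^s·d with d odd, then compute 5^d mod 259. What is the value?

259 − 1 = 258 = 2^1 · 129, so d = 129.
5^1 ≡ 5 (mod 259)
5^2 ≡ 5^2 = 25 ≡ 25 (mod 259)
5^4 ≡ 25^2 = 625 ≡ 107 (mod 259)
5^8 ≡ 107^2 = 11449 ≡ 53 (mod 259)
5^16 ≡ 53^2 = 2809 ≡ 219 (mod 259)
5^32 ≡ 219^2 = 47961 ≡ 46 (mod 259)
5^64 ≡ 46^2 = 2116 ≡ 44 (mod 259)
5^128 ≡ 44^2 = 1936 ≡ 123 (mod 259)
129 = 128 + 1 in binary powers of 2.
So 5^129 ≡ 123 · 5 ≡ 97 (mod 259).
Squaring chain: 97; never reaches −1, so base 5 is a Miller–Rabin witness that 259 is composite.

97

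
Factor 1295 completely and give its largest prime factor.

1295 = 5 · 259
259 = 7 · 37
37 is prime.
So 1295 = 5 · 7 · 37; the largest prime factor is 37.

37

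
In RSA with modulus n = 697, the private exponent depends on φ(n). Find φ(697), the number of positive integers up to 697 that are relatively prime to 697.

640

Factor: 697 = 17 · 41.
φ(697) = (17−1) · (41−1) = 16 · 40 = 640.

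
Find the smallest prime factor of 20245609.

20245609 is odd.
Digit sum 28, not divisible by 3.
Ends in 9: not divisible by 5.
7: 20245609 = 7·2892229 + 6
11: 20245609 = 11·1840509 + 10
13: 20245609 = 13·1557354 + 7
17: 20245609 = 17·1190918 + 3
19: 20245609 = 19·1065558 + 7
23: 20245609 = 23·880243 + 20
29: 20245609 = 29·698124 + 13
31: 20245609 = 31·653084 + 5
37: 20245609 = 37·547178 + 23
41: 20245609 = 41·493795 + 14
43: 20245609 = 43·470828 + 5
47: 20245609 = 47·430757 + 30
53: 20245609 = 53·381992 + 33
59: 20245609 = 59·343145 + 54
61: 20245609 = 61·331895 + 14
67: 20245609 = 67·302173 + 18
71: 20245609 = 71·285149 + 30
73: 20245609 = 73·277337 + 8
79: 20245609 = 79·256273 + 42
83: 20245609 = 83·243923

83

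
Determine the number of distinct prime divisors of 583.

583 = 11 · 53
583 = 11 · 53, which has 2 distinct prime factors.

2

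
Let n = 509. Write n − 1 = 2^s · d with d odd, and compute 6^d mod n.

508

509 − 1 = 508 = 2^2 · 127, so d = 127.
6^1 ≡ 6 (mod 509)
6^2 ≡ 6^2 = 36 ≡ 36 (mod 509)
6^4 ≡ 36^2 = 1296 ≡ 278 (mod 509)
6^8 ≡ 278^2 = 77284 ≡ 425 (mod 509)
6^16 ≡ 425^2 = 180625 ≡ 439 (mod 509)
6^32 ≡ 439^2 = 192721 ≡ 319 (mod 509)
6^64 ≡ 319^2 = 101761 ≡ 470 (mod 509)
127 = 64 + 32 + 16 + 8 + 4 + 2 + 1 in binary powers of 2.
So 6^127 ≡ 470 · 319 · 439 · 425 · 278 · 36 · 6 ≡ 508 (mod 509).
Since 6^d ≡ 508 (mod 509), base 6 does not prove 509 composite.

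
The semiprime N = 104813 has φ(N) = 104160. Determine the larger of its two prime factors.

φ(n) = (p−1)(q−1) = n − (p+q) + 1, so p + q = 104813 − 104160 + 1 = 654.
p and q are the roots of t² − 654t + 104813 = 0.
Discriminant: 654² − 4·104813 = 427716 − 419252 = 8464; √8464 = 92.
q = (654 − 92)/2 = 281, p = (654 + 92)/2 = 373.
Check: 281 · 373 = 104813.

373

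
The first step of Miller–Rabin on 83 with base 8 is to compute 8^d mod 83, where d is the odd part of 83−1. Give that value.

83 − 1 = 82 = 2^1 · 41, so d = 41.
8^1 ≡ 8 (mod 83)
8^2 ≡ 8^2 = 64 ≡ 64 (mod 83)
8^4 ≡ 64^2 = 4096 ≡ 29 (mod 83)
8^8 ≡ 29^2 = 841 ≡ 11 (mod 83)
8^16 ≡ 11^2 = 121 ≡ 38 (mod 83)
8^32 ≡ 38^2 = 1444 ≡ 33 (mod 83)
41 = 32 + 8 + 1 in binary powers of 2.
So 8^41 ≡ 33 · 11 · 8 ≡ 82 (mod 83).
Since 8^d ≡ 82 (mod 83), base 8 does not prove 83 composite.

82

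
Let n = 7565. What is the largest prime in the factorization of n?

89

7565 = 5 · 1513
1513 = 17 · 89
89 is prime.
So 7565 = 5 · 17 · 89; the largest prime factor is 89.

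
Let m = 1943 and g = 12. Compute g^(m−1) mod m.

12^1 ≡ 12 (mod 1943)
12^2 ≡ 12^2 = 144 ≡ 144 (mod 1943)
12^4 ≡ 144^2 = 20736 ≡ 1306 (mod 1943)
12^8 ≡ 1306^2 = 1705636 ≡ 1625 (mod 1943)
12^16 ≡ 1625^2 = 2640625 ≡ 88 (mod 1943)
12^32 ≡ 88^2 = 7744 ≡ 1915 (mod 1943)
12^64 ≡ 1915^2 = 3667225 ≡ 784 (mod 1943)
12^128 ≡ 784^2 = 614656 ≡ 668 (mod 1943)
12^256 ≡ 668^2 = 446224 ≡ 1277 (mod 1943)
12^512 ≡ 1277^2 = 1630729 ≡ 552 (mod 1943)
12^1024 ≡ 552^2 = 304704 ≡ 1596 (mod 1943)
1942 = 1024 + 512 + 256 + 128 + 16 + 4 + 2 in binary powers of 2.
So 12^1942 ≡ 1596 · 552 · 1277 · 668 · 88 · 1306 · 144 ≡ 927 (mod 1943).
Since 927 ≠ 1, base 12 is a Fermat witness: 1943 is composite.

927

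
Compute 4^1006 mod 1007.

937

4^1 ≡ 4 (mod 1007)
4^2 ≡ 4^2 = 16 ≡ 16 (mod 1007)
4^4 ≡ 16^2 = 256 ≡ 256 (mod 1007)
4^8 ≡ 256^2 = 65536 ≡ 81 (mod 1007)
4^16 ≡ 81^2 = 6561 ≡ 519 (mod 1007)
4^32 ≡ 519^2 = 269361 ≡ 492 (mod 1007)
4^64 ≡ 492^2 = 242064 ≡ 384 (mod 1007)
4^128 ≡ 384^2 = 147456 ≡ 434 (mod 1007)
4^256 ≡ 434^2 = 188356 ≡ 47 (mod 1007)
4^512 ≡ 47^2 = 2209 ≡ 195 (mod 1007)
1006 = 512 + 256 + 128 + 64 + 32 + 8 + 4 + 2 in binary powers of 2.
So 4^1006 ≡ 195 · 47 · 434 · 384 · 492 · 81 · 256 · 16 ≡ 937 (mod 1007).
Since 937 ≠ 1, base 4 is a Fermat witness: 1007 is composite.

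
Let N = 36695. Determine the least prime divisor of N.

36695 is odd.
Digit sum 29, not divisible by 3.
Ends in 5: divisible by 5.

5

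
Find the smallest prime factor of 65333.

65333 is odd.
Digit sum 20, not divisible by 3.
Ends in 3: not divisible by 5.
7: 65333 = 7·9333 + 2
11: 65333 = 11·5939 + 4
13: 65333 = 13·5025 + 8
17: 65333 = 17·3843 + 2
19: 65333 = 19·3438 + 11
23: 65333 = 23·2840 + 13
29: 65333 = 29·2252 + 25
31: 65333 = 31·2107 + 16
37: 65333 = 37·1765 + 28
41: 65333 = 41·1593 + 20
43: 65333 = 43·1519 + 16
47: 65333 = 47·1390 + 3
53: 65333 = 53·1232 + 37
59: 65333 = 59·1107 + 20
61: 65333 = 61·1071 + 2
67: 65333 = 67·975 + 8
71: 65333 = 71·920 + 13
73: 65333 = 73·894 + 71
79: 65333 = 79·827

79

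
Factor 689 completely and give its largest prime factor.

53

689 = 13 · 53
53 is prime.
So 689 = 13 · 53; the largest prime factor is 53.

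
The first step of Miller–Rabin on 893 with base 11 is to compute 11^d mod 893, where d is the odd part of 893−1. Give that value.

893 − 1 = 892 = 2^2 · 223, so d = 223.
11^1 ≡ 11 (mod 893)
11^2 ≡ 11^2 = 121 ≡ 121 (mod 893)
11^4 ≡ 121^2 = 14641 ≡ 353 (mod 893)
11^8 ≡ 353^2 = 124609 ≡ 482 (mod 893)
11^16 ≡ 482^2 = 232324 ≡ 144 (mod 893)
11^32 ≡ 144^2 = 20736 ≡ 197 (mod 893)
11^64 ≡ 197^2 = 38809 ≡ 410 (mod 893)
11^128 ≡ 410^2 = 168100 ≡ 216 (mod 893)
223 = 128 + 64 + 16 + 8 + 4 + 2 + 1 in binary powers of 2.
So 11^223 ≡ 216 · 410 · 144 · 482 · 353 · 121 · 11 ≡ 467 (mod 893).
Squaring chain: 467 → 197; never reaches −1, so base 11 is a Miller–Rabin witness that 893 is composite.

467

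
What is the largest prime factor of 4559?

97

4559 = 47 · 97
97 is prime.
So 4559 = 47 · 97; the largest prime factor is 97.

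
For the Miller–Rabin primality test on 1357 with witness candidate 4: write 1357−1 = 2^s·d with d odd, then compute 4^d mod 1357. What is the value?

312

1357 − 1 = 1356 = 2^2 · 339, so d = 339.
4^1 ≡ 4 (mod 1357)
4^2 ≡ 4^2 = 16 ≡ 16 (mod 1357)
4^4 ≡ 16^2 = 256 ≡ 256 (mod 1357)
4^8 ≡ 256^2 = 65536 ≡ 400 (mod 1357)
4^16 ≡ 400^2 = 160000 ≡ 1231 (mod 1357)
4^32 ≡ 1231^2 = 1515361 ≡ 949 (mod 1357)
4^64 ≡ 949^2 = 900601 ≡ 910 (mod 1357)
4^128 ≡ 910^2 = 828100 ≡ 330 (mod 1357)
4^256 ≡ 330^2 = 108900 ≡ 340 (mod 1357)
339 = 256 + 64 + 16 + 2 + 1 in binary powers of 2.
So 4^339 ≡ 340 · 910 · 1231 · 16 · 4 ≡ 312 (mod 1357).
Squaring chain: 312 → 997; never reaches −1, so base 4 is a Miller–Rabin witness that 1357 is composite.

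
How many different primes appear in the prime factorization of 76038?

5

76038 = 2 · 38019
38019 = 3 · 12673
12673 = 19 · 667
667 = 23 · 29
76038 = 2 · 3 · 19 · 23 · 29, which has 5 distinct prime factors.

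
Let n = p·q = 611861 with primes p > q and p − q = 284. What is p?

937

Since p = q + 284, we have 611861 = q(q + 284), so q² + 284q − 611861 = 0.
Discriminant: 284² + 4·611861 = 80656 + 2447444 = 2528100; √2528100 = 1590.
q = (−284 + 1590)/2 = 653, and p = q + 284 = 937.
Check: 653 · 937 = 611861.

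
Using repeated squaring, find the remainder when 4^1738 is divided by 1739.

4^1 ≡ 4 (mod 1739)
4^2 ≡ 4^2 = 16 ≡ 16 (mod 1739)
4^4 ≡ 16^2 = 256 ≡ 256 (mod 1739)
4^8 ≡ 256^2 = 65536 ≡ 1193 (mod 1739)
4^16 ≡ 1193^2 = 1423249 ≡ 747 (mod 1739)
4^32 ≡ 747^2 = 558009 ≡ 1529 (mod 1739)
4^64 ≡ 1529^2 = 2337841 ≡ 625 (mod 1739)
4^128 ≡ 625^2 = 390625 ≡ 1089 (mod 1739)
4^256 ≡ 1089^2 = 1185921 ≡ 1662 (mod 1739)
4^512 ≡ 1662^2 = 2762244 ≡ 712 (mod 1739)
4^1024 ≡ 712^2 = 506944 ≡ 895 (mod 1739)
1738 = 1024 + 512 + 128 + 64 + 8 + 2 in binary powers of 2.
So 4^1738 ≡ 895 · 712 · 1089 · 625 · 1193 · 16 ≡ 995 (mod 1739).
Since 995 ≠ 1, base 4 is a Fermat witness: 1739 is composite.

995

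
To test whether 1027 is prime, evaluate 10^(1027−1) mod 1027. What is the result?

10^1 ≡ 10 (mod 1027)
10^2 ≡ 10^2 = 100 ≡ 100 (mod 1027)
10^4 ≡ 100^2 = 10000 ≡ 757 (mod 1027)
10^8 ≡ 757^2 = 573049 ≡ 1010 (mod 1027)
10^16 ≡ 1010^2 = 1020100 ≡ 289 (mod 1027)
10^32 ≡ 289^2 = 83521 ≡ 334 (mod 1027)
10^64 ≡ 334^2 = 111556 ≡ 640 (mod 1027)
10^128 ≡ 640^2 = 409600 ≡ 854 (mod 1027)
10^256 ≡ 854^2 = 729316 ≡ 146 (mod 1027)
10^512 ≡ 146^2 = 21316 ≡ 776 (mod 1027)
10^1024 ≡ 776^2 = 602176 ≡ 354 (mod 1027)
1026 = 1024 + 2 in binary powers of 2.
So 10^1026 ≡ 354 · 100 ≡ 482 (mod 1027).
Since 482 ≠ 1, base 10 is a Fermat witness: 1027 is composite.

482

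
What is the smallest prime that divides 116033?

19

116033 is odd.
Digit sum 14, not divisible by 3.
Ends in 3: not divisible by 5.
7: 116033 = 7·16576 + 1
11: 116033 = 11·10548 + 5
13: 116033 = 13·8925 + 8
17: 116033 = 17·6825 + 8
19: 116033 = 19·6107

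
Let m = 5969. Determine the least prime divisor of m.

5969 is odd.
Digit sum 29, not divisible by 3.
Ends in 9: not divisible by 5.
7: 5969 = 7·852 + 5
11: 5969 = 11·542 + 7
13: 5969 = 13·459 + 2
17: 5969 = 17·351 + 2
19: 5969 = 19·314 + 3
23: 5969 = 23·259 + 12
29: 5969 = 29·205 + 24
31: 5969 = 31·192 + 17
37: 5969 = 37·161 + 12
41: 5969 = 41·145 + 24
43: 5969 = 43·138 + 35
47: 5969 = 47·127

47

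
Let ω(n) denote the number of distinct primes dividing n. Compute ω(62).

62 = 2 · 31
62 = 2 · 31, which has 2 distinct prime factors.

2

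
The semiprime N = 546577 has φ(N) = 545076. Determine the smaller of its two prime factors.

619

φ(n) = (p−1)(q−1) = n − (p+q) + 1, so p + q = 546577 − 545076 + 1 = 1502.
p and q are the roots of t² − 1502t + 546577 = 0.
Discriminant: 1502² − 4·546577 = 2256004 − 2186308 = 69696; √69696 = 264.
q = (1502 − 264)/2 = 619, p = (1502 + 264)/2 = 883.
Check: 619 · 883 = 546577.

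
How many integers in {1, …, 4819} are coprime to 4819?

4680

Factor: 4819 = 61 · 79.
φ(4819) = (61−1) · (79−1) = 60 · 78 = 4680.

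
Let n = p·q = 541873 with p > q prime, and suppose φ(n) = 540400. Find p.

773

φ(n) = (p−1)(q−1) = n − (p+q) + 1, so p + q = 541873 − 540400 + 1 = 1474.
p and q are the roots of t² − 1474t + 541873 = 0.
Discriminant: 1474² − 4·541873 = 2172676 − 2167492 = 5184; √5184 = 72.
q = (1474 − 72)/2 = 701, p = (1474 + 72)/2 = 773.
Check: 701 · 773 = 541873.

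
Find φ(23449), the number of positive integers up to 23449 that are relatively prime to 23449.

Factor: 23449 = 131 · 179.
φ(23449) = (131−1) · (179−1) = 130 · 178 = 23140.

23140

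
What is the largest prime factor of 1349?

71

1349 = 19 · 71
71 is prime.
So 1349 = 19 · 71; the largest prime factor is 71.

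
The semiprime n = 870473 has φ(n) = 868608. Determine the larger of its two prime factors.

φ(n) = (p−1)(q−1) = n − (p+q) + 1, so p + q = 870473 − 868608 + 1 = 1866.
p and q are the roots of t² − 1866t + 870473 = 0.
Discriminant: 1866² − 4·870473 = 3481956 − 3481892 = 64; √64 = 8.
q = (1866 − 8)/2 = 929, p = (1866 + 8)/2 = 937.
Check: 929 · 937 = 870473.

937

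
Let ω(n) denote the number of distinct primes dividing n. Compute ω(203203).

4

203203 = 7^2 · 4147
4147 = 11 · 377
377 = 13 · 29
203203 = 7^2 · 11 · 13 · 29, which has 4 distinct prime factors.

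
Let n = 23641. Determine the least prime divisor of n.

47

23641 is odd.
Digit sum 16, not divisible by 3.
Ends in 1: not divisible by 5.
7: 23641 = 7·3377 + 2
11: 23641 = 11·2149 + 2
13: 23641 = 13·1818 + 7
17: 23641 = 17·1390 + 11
19: 23641 = 19·1244 + 5
23: 23641 = 23·1027 + 20
29: 23641 = 29·815 + 6
31: 23641 = 31·762 + 19
37: 23641 = 37·638 + 35
41: 23641 = 41·576 + 25
43: 23641 = 43·549 + 34
47: 23641 = 47·503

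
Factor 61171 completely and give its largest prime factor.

83

61171 = 11 · 5561
5561 = 67 · 83
83 is prime.
So 61171 = 11 · 67 · 83; the largest prime factor is 83.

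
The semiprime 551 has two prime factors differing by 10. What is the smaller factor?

Since p = q + 10, we have 551 = q(q + 10), so q² + 10q − 551 = 0.
Discriminant: 10² + 4·551 = 100 + 2204 = 2304; √2304 = 48.
q = (−10 + 48)/2 = 19, and p = q + 10 = 29.
Check: 19 · 29 = 551.

19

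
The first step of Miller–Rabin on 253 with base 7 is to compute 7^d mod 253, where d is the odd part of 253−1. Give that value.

57

253 − 1 = 252 = 2^2 · 63, so d = 63.
7^1 ≡ 7 (mod 253)
7^2 ≡ 7^2 = 49 ≡ 49 (mod 253)
7^4 ≡ 49^2 = 2401 ≡ 124 (mod 253)
7^8 ≡ 124^2 = 15376 ≡ 196 (mod 253)
7^16 ≡ 196^2 = 38416 ≡ 213 (mod 253)
7^32 ≡ 213^2 = 45369 ≡ 82 (mod 253)
63 = 32 + 16 + 8 + 4 + 2 + 1 in binary powers of 2.
So 7^63 ≡ 82 · 213 · 196 · 124 · 49 · 7 ≡ 57 (mod 253).
Squaring chain: 57 → 213; never reaches −1, so base 7 is a Miller–Rabin witness that 253 is composite.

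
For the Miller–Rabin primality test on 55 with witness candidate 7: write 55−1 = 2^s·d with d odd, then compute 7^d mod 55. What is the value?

55 − 1 = 54 = 2^1 · 27, so d = 27.
7^1 ≡ 7 (mod 55)
7^2 ≡ 7^2 = 49 ≡ 49 (mod 55)
7^4 ≡ 49^2 = 2401 ≡ 36 (mod 55)
7^8 ≡ 36^2 = 1296 ≡ 31 (mod 55)
7^16 ≡ 31^2 = 961 ≡ 26 (mod 55)
27 = 16 + 8 + 2 + 1 in binary powers of 2.
So 7^27 ≡ 26 · 31 · 49 · 7 ≡ 28 (mod 55).
Squaring chain: 28; never reaches −1, so base 7 is a Miller–Rabin witness that 55 is composite.

28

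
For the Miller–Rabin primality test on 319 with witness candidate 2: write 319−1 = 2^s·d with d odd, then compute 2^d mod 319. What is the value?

171

319 − 1 = 318 = 2^1 · 159, so d = 159.
2^1 ≡ 2 (mod 319)
2^2 ≡ 2^2 = 4 ≡ 4 (mod 319)
2^4 ≡ 4^2 = 16 ≡ 16 (mod 319)
2^8 ≡ 16^2 = 256 ≡ 256 (mod 319)
2^16 ≡ 256^2 = 65536 ≡ 141 (mod 319)
2^32 ≡ 141^2 = 19881 ≡ 103 (mod 319)
2^64 ≡ 103^2 = 10609 ≡ 82 (mod 319)
2^128 ≡ 82^2 = 6724 ≡ 25 (mod 319)
159 = 128 + 16 + 8 + 4 + 2 + 1 in binary powers of 2.
So 2^159 ≡ 25 · 141 · 256 · 16 · 4 · 2 ≡ 171 (mod 319).
Squaring chain: 171; never reaches −1, so base 2 is a Miller–Rabin witness that 319 is composite.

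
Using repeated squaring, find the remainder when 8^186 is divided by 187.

8^1 ≡ 8 (mod 187)
8^2 ≡ 8^2 = 64 ≡ 64 (mod 187)
8^4 ≡ 64^2 = 4096 ≡ 169 (mod 187)
8^8 ≡ 169^2 = 28561 ≡ 137 (mod 187)
8^16 ≡ 137^2 = 18769 ≡ 69 (mod 187)
8^32 ≡ 69^2 = 4761 ≡ 86 (mod 187)
8^64 ≡ 86^2 = 7396 ≡ 103 (mod 187)
8^128 ≡ 103^2 = 10609 ≡ 137 (mod 187)
186 = 128 + 32 + 16 + 8 + 2 in binary powers of 2.
So 8^186 ≡ 137 · 86 · 69 · 137 · 64 ≡ 47 (mod 187).
Since 47 ≠ 1, base 8 is a Fermat witness: 187 is composite.

47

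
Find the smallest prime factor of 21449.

89

21449 is odd.
Digit sum 20, not divisible by 3.
Ends in 9: not divisible by 5.
7: 21449 = 7·3064 + 1
11: 21449 = 11·1949 + 10
13: 21449 = 13·1649 + 12
17: 21449 = 17·1261 + 12
19: 21449 = 19·1128 + 17
23: 21449 = 23·932 + 13
29: 21449 = 29·739 + 18
31: 21449 = 31·691 + 28
37: 21449 = 37·579 + 26
41: 21449 = 41·523 + 6
43: 21449 = 43·498 + 35
47: 21449 = 47·456 + 17
53: 21449 = 53·404 + 37
59: 21449 = 59·363 + 32
61: 21449 = 61·351 + 38
67: 21449 = 67·320 + 9
71: 21449 = 71·302 + 7
73: 21449 = 73·293 + 60
79: 21449 = 79·271 + 40
83: 21449 = 83·258 + 35
89: 21449 = 89·241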